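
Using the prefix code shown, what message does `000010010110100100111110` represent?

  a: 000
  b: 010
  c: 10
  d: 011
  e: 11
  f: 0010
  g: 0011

Read left to right; each codeword is recognised as soon as it completes (prefix code):
  000→a | 010→b | 010→b | 11→e | 010→b | 010→b | 011→d | 11→e | 10→c
Decoded message: abbebbdec

abbebbdec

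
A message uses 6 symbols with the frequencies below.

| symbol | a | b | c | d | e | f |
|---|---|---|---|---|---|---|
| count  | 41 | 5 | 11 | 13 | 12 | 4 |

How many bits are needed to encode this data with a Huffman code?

185

Merge the two smallest weights repeatedly:
merge f(4) and b(5): 9
merge 9 and c(11): 20
merge e(12) and d(13): 25
merge 20 and 25: 45
merge a(41) and 45: 86
The encoded length is the sum of every internal node's weight: 9 + 20 + 25 + 45 + 86 = 185 bits.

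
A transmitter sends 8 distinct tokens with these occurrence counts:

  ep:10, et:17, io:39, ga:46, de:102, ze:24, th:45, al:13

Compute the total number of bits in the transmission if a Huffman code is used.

803

Merge the two smallest weights repeatedly:
combine ep(10), al(13) → 23
combine et(17), 23 → 40
combine ze(24), io(39) → 63
combine 40, th(45) → 85
combine ga(46), 63 → 109
combine 85, de(102) → 187
combine 109, 187 → 296
Each symbol's bit-cost is frequency × depth; summing gives 803 bits (equivalently 23 + 40 + 63 + 85 + 109 + 187 + 296).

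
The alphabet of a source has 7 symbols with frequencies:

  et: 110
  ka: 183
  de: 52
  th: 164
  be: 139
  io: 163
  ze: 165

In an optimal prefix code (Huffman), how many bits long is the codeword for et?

Huffman merges, smallest pair first:
de(52) + et(110) → 162
be(139) + 162 → 301
io(163) + th(164) → 327
ze(165) + ka(183) → 348
301 + 327 → 628
348 + 628 → 976
The subtree containing et is merged 4 times, so code length = 4.

4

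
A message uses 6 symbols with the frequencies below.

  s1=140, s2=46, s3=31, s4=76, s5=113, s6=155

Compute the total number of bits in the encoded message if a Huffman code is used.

Merge the two smallest weights repeatedly:
combine s3(31), s2(46) → 77
combine s4(76), 77 → 153
combine s5(113), s1(140) → 253
combine 153, s6(155) → 308
combine 253, 308 → 561
Each symbol's bit-cost is frequency × depth; summing gives 1352 bits (equivalently 77 + 153 + 253 + 308 + 561).

1352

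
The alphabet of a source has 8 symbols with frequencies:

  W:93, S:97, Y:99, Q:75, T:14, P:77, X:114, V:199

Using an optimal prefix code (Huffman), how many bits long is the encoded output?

Build the Huffman tree bottom-up:
combine T(14), Q(75) → 89
combine P(77), 89 → 166
combine W(93), S(97) → 190
combine Y(99), X(114) → 213
combine 166, 190 → 356
combine V(199), 213 → 412
combine 356, 412 → 768
The encoded length is the sum of every internal node's weight: 89 + 166 + 190 + 213 + 356 + 412 + 768 = 2194 bits.

2194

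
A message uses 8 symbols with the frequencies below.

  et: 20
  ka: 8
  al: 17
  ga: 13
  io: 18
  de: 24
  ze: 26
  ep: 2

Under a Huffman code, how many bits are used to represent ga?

Build the tree from the bottom:
merge ep(2) and ka(8): 10
merge 10 and ga(13): 23
merge al(17) and io(18): 35
merge et(20) and 23: 43
merge de(24) and ze(26): 50
merge 35 and 43: 78
merge 50 and 78: 128
ga's leaf is at depth 4, giving a 4-bit codeword.

4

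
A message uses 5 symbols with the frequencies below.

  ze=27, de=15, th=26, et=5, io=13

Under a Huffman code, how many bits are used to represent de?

Huffman merges, smallest pair first:
merge et(5) and io(13): 18
merge de(15) and 18: 33
merge th(26) and ze(27): 53
merge 33 and 53: 86
The subtree containing de is merged 2 times, so code length = 2.

2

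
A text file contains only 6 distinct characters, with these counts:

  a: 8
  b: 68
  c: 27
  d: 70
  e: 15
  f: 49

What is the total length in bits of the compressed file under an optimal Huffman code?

547

Build the Huffman tree bottom-up:
combine a(8), e(15) → 23
combine 23, c(27) → 50
combine f(49), 50 → 99
combine b(68), d(70) → 138
combine 99, 138 → 237
The encoded length is the sum of every internal node's weight: 23 + 50 + 99 + 138 + 237 = 547 bits.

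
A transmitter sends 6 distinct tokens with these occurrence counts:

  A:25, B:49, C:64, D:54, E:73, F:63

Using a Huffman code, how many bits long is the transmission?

Build the Huffman tree bottom-up:
A(25) + B(49) → 74
D(54) + F(63) → 117
C(64) + E(73) → 137
74 + 117 → 191
137 + 191 → 328
Total encoded bits = sum of merged weights = 74 + 117 + 137 + 191 + 328 = 847.

847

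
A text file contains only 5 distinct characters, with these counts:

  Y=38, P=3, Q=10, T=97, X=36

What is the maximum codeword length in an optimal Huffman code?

Merge the two lowest-weight nodes at each step:
merge P(3) and Q(10): 13
merge 13 and X(36): 49
merge Y(38) and 49: 87
merge 87 and T(97): 184
Maximum depth reached is 4.

4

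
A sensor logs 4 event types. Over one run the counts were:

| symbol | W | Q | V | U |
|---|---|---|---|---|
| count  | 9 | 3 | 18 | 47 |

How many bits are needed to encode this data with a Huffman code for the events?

119

Build the Huffman tree bottom-up:
merge Q(3) and W(9): 12
merge 12 and V(18): 30
merge 30 and U(47): 77
The encoded length is the sum of every internal node's weight: 12 + 30 + 77 = 119 bits.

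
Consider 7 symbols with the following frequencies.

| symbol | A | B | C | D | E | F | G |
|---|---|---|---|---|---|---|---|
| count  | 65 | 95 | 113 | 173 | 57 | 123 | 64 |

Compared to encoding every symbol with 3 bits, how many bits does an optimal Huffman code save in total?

Fixed-length: 3 bits × 690 symbols = 2070 bits.
Huffman merges:
E(57) + G(64) → 121
A(65) + B(95) → 160
C(113) + 121 → 234
F(123) + 160 → 283
D(173) + 234 → 407
283 + 407 → 690
Huffman total = 121 + 160 + 234 + 283 + 407 + 690 = 1895 bits.
Saving = 2070 − 1895 = 175 bits.

175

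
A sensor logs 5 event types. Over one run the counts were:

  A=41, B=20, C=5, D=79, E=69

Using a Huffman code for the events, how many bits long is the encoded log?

440

Build the Huffman tree bottom-up:
merge C(5) and B(20): 25
merge 25 and A(41): 66
merge 66 and E(69): 135
merge D(79) and 135: 214
Total encoded bits = sum of merged weights = 25 + 66 + 135 + 214 = 440.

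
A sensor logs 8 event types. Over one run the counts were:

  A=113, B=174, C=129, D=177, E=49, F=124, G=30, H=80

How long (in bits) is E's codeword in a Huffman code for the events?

Repeatedly merge the two smallest:
combine G(30), E(49) → 79
combine 79, H(80) → 159
combine A(113), F(124) → 237
combine C(129), 159 → 288
combine B(174), D(177) → 351
combine 237, 288 → 525
combine 351, 525 → 876
The subtree containing E is merged 5 times, so code length = 5.

5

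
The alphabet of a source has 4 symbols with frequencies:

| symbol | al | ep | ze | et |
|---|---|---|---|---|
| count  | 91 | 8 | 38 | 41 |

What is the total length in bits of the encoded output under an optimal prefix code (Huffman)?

Build the Huffman tree bottom-up:
combine ep(8), ze(38) → 46
combine et(41), 46 → 87
combine 87, al(91) → 178
The encoded length is the sum of every internal node's weight: 46 + 87 + 178 = 311 bits.

311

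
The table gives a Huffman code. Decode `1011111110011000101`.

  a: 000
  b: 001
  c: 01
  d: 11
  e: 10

edddecebc

Read left to right; each codeword is recognised as soon as it completes (prefix code):
  10→e | 11→d | 11→d | 11→d | 10→e | 01→c | 10→e | 001→b | 01→c
Decoded message: edddecebc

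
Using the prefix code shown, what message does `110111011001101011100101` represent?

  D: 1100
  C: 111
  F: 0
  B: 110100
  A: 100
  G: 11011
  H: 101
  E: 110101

GHAEDH

Read left to right; each codeword is recognised as soon as it completes (prefix code):
  11011→G | 101→H | 100→A | 110101→E | 1100→D | 101→H
Decoded message: GHAEDH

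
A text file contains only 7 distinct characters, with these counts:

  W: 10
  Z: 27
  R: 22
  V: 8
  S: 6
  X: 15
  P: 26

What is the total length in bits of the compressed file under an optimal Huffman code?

303

Build the Huffman tree bottom-up:
merge S(6) and V(8): 14
merge W(10) and 14: 24
merge X(15) and R(22): 37
merge 24 and P(26): 50
merge Z(27) and 37: 64
merge 50 and 64: 114
The encoded length is the sum of every internal node's weight: 14 + 24 + 37 + 50 + 64 + 114 = 303 bits.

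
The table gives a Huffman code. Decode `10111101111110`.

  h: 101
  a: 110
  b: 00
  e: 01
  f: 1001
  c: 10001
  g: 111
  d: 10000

Read left to right; each codeword is recognised as soon as it completes (prefix code):
  101→h | 111→g | 01→e | 111→g | 110→a
Decoded message: hgega

hgega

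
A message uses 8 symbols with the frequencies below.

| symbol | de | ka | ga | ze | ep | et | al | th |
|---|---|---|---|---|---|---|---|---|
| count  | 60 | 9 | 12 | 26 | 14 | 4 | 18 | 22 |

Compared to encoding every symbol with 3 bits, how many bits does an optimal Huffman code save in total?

Fixed-length: 3 bits × 165 symbols = 495 bits.
Huffman merges:
combine et(4), ka(9) → 13
combine ga(12), 13 → 25
combine ep(14), al(18) → 32
combine th(22), 25 → 47
combine ze(26), 32 → 58
combine 47, 58 → 105
combine de(60), 105 → 165
Huffman total = 13 + 25 + 32 + 47 + 58 + 105 + 165 = 445 bits.
Saving = 495 − 445 = 50 bits.

50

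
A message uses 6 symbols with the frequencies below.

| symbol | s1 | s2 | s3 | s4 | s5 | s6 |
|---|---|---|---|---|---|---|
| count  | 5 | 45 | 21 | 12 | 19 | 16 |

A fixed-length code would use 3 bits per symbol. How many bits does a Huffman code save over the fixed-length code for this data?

73

Fixed-length: 3 bits × 118 symbols = 354 bits.
Huffman merges:
s1(5) + s4(12) → 17
s6(16) + 17 → 33
s5(19) + s3(21) → 40
33 + 40 → 73
s2(45) + 73 → 118
Huffman total = 17 + 33 + 40 + 73 + 118 = 281 bits.
Saving = 354 − 281 = 73 bits.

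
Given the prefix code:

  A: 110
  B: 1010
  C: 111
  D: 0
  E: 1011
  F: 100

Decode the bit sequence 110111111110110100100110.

Read left to right; each codeword is recognised as soon as it completes (prefix code):
  110→A | 111→C | 111→C | 110→A | 110→A | 100→F | 100→F | 110→A
Decoded message: ACCAAFFA

ACCAAFFA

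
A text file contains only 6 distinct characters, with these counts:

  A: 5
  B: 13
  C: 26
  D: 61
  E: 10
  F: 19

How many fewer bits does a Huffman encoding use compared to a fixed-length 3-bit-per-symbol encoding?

Fixed-length: 3 bits × 134 symbols = 402 bits.
Huffman merges:
combine A(5), E(10) → 15
combine B(13), 15 → 28
combine F(19), C(26) → 45
combine 28, 45 → 73
combine D(61), 73 → 134
Huffman total = 15 + 28 + 45 + 73 + 134 = 295 bits.
Saving = 402 − 295 = 107 bits.

107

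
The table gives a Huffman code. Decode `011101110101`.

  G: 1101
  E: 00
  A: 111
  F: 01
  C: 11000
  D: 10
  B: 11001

FGGF

Read left to right; each codeword is recognised as soon as it completes (prefix code):
  01→F | 1101→G | 1101→G | 01→F
Decoded message: FGGF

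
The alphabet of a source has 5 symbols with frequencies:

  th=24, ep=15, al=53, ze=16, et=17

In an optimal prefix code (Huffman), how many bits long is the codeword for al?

1

Repeatedly merge the two smallest:
merge ep(15) and ze(16): 31
merge et(17) and th(24): 41
merge 31 and 41: 72
merge al(53) and 72: 125
al sits one level below the root: a 1-bit codeword.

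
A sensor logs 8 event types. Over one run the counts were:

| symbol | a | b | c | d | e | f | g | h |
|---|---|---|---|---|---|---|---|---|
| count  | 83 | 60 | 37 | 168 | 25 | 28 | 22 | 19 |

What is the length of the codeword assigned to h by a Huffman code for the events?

5

Huffman merges, smallest pair first:
h(19) + g(22) → 41
e(25) + f(28) → 53
c(37) + 41 → 78
53 + b(60) → 113
78 + a(83) → 161
113 + 161 → 274
d(168) + 274 → 442
h's leaf is at depth 5, giving a 5-bit codeword.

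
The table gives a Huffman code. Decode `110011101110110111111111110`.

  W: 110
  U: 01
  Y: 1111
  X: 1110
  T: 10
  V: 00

WUWXWYYX

Read left to right; each codeword is recognised as soon as it completes (prefix code):
  110→W | 01→U | 110→W | 1110→X | 110→W | 1111→Y | 1111→Y | 1110→X
Decoded message: WUWXWYYX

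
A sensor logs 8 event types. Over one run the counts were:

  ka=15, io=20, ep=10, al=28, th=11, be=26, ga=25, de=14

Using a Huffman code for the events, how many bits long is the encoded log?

Merge the two smallest weights repeatedly:
ep(10) + th(11) → 21
de(14) + ka(15) → 29
io(20) + 21 → 41
ga(25) + be(26) → 51
al(28) + 29 → 57
41 + 51 → 92
57 + 92 → 149
Each symbol's bit-cost is frequency × depth; summing gives 440 bits (equivalently 21 + 29 + 41 + 51 + 57 + 92 + 149).

440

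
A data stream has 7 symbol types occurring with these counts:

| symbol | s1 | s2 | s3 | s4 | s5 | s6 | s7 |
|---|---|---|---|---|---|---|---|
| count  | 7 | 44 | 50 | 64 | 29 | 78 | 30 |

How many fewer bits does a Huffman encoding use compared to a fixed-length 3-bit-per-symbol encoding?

106

Fixed-length: 3 bits × 302 symbols = 906 bits.
Huffman merges:
combine s1(7), s5(29) → 36
combine s7(30), 36 → 66
combine s2(44), s3(50) → 94
combine s4(64), 66 → 130
combine s6(78), 94 → 172
combine 130, 172 → 302
Huffman total = 36 + 66 + 94 + 130 + 172 + 302 = 800 bits.
Saving = 906 − 800 = 106 bits.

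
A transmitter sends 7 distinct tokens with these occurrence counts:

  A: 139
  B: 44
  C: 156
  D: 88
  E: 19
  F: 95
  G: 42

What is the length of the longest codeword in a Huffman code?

Merge the two lowest-weight nodes at each step:
merge E(19) and G(42): 61
merge B(44) and 61: 105
merge D(88) and F(95): 183
merge 105 and A(139): 244
merge C(156) and 183: 339
merge 244 and 339: 583
The rarest symbols sit at the bottom; the longest codeword is 4 bits.

4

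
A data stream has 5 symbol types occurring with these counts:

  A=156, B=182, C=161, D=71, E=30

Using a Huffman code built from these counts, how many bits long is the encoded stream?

1301

Merge the two smallest weights repeatedly:
E(30) + D(71) → 101
101 + A(156) → 257
C(161) + B(182) → 343
257 + 343 → 600
The encoded length is the sum of every internal node's weight: 101 + 257 + 343 + 600 = 1301 bits.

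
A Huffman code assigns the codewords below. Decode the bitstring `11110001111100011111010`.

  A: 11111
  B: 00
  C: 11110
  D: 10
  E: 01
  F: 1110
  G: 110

Read left to right; each codeword is recognised as soon as it completes (prefix code):
  11110→C | 00→B | 11111→A | 00→B | 01→E | 11110→C | 10→D
Decoded message: CBABECD

CBABECD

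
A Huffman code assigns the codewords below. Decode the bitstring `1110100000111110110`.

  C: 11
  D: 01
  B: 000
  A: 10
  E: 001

CAABDCCDA

Read left to right; each codeword is recognised as soon as it completes (prefix code):
  11→C | 10→A | 10→A | 000→B | 01→D | 11→C | 11→C | 01→D | 10→A
Decoded message: CAABDCCDA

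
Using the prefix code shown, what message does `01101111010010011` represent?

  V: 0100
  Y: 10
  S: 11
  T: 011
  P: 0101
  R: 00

Read left to right; each codeword is recognised as soon as it completes (prefix code):
  011→T | 011→T | 11→S | 0100→V | 10→Y | 011→T
Decoded message: TTSVYT

TTSVYT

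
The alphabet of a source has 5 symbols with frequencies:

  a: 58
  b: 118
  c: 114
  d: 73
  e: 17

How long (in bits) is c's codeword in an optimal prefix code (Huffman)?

2

Build the tree from the bottom:
e(17) + a(58) → 75
d(73) + 75 → 148
c(114) + b(118) → 232
148 + 232 → 380
The subtree containing c is merged 2 times, so code length = 2.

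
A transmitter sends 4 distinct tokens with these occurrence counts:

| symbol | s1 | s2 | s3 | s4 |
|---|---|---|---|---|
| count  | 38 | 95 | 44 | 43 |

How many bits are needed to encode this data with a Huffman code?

Build the Huffman tree bottom-up:
combine s1(38), s4(43) → 81
combine s3(44), 81 → 125
combine s2(95), 125 → 220
Total encoded bits = sum of merged weights = 81 + 125 + 220 = 426.

426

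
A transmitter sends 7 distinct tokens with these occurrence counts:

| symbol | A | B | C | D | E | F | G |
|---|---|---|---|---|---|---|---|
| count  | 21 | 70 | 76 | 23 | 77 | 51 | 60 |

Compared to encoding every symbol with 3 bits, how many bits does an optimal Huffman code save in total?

Fixed-length: 3 bits × 378 symbols = 1134 bits.
Huffman merges:
merge A(21) and D(23): 44
merge 44 and F(51): 95
merge G(60) and B(70): 130
merge C(76) and E(77): 153
merge 95 and 130: 225
merge 153 and 225: 378
Huffman total = 44 + 95 + 130 + 153 + 225 + 378 = 1025 bits.
Saving = 1134 − 1025 = 109 bits.

109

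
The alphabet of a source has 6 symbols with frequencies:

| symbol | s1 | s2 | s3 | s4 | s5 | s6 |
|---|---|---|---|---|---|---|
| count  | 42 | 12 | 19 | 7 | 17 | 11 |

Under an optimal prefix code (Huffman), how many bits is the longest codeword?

Merge the two lowest-weight nodes at each step:
merge s4(7) and s6(11): 18
merge s2(12) and s5(17): 29
merge 18 and s3(19): 37
merge 29 and 37: 66
merge s1(42) and 66: 108
The first pair merged (s4, s6) ends up deepest, at depth 4.

4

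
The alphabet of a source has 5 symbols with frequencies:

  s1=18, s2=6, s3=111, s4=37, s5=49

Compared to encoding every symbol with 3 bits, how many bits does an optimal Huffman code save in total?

247

Fixed-length: 3 bits × 221 symbols = 663 bits.
Huffman merges:
merge s2(6) and s1(18): 24
merge 24 and s4(37): 61
merge s5(49) and 61: 110
merge 110 and s3(111): 221
Huffman total = 24 + 61 + 110 + 221 = 416 bits.
Saving = 663 − 416 = 247 bits.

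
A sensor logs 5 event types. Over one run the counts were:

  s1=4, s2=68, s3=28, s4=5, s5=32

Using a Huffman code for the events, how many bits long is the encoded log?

Merge the two smallest weights repeatedly:
combine s1(4), s4(5) → 9
combine 9, s3(28) → 37
combine s5(32), 37 → 69
combine s2(68), 69 → 137
Each symbol's bit-cost is frequency × depth; summing gives 252 bits (equivalently 9 + 37 + 69 + 137).

252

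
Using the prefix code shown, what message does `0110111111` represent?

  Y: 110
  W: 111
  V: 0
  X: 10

VYWW

Read left to right; each codeword is recognised as soon as it completes (prefix code):
  0→V | 110→Y | 111→W | 111→W
Decoded message: VYWW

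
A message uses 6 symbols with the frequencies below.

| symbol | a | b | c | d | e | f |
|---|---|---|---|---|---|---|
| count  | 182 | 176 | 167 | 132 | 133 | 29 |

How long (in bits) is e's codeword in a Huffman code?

Huffman merges, smallest pair first:
combine f(29), d(132) → 161
combine e(133), 161 → 294
combine c(167), b(176) → 343
combine a(182), 294 → 476
combine 343, 476 → 819
e's leaf is at depth 3, giving a 3-bit codeword.

3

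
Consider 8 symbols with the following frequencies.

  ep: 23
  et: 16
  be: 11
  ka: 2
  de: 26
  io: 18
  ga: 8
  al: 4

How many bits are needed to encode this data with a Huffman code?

Build the Huffman tree bottom-up:
ka(2) + al(4) → 6
6 + ga(8) → 14
be(11) + 14 → 25
et(16) + io(18) → 34
ep(23) + 25 → 48
de(26) + 34 → 60
48 + 60 → 108
Total encoded bits = sum of merged weights = 6 + 14 + 25 + 34 + 48 + 60 + 108 = 295.

295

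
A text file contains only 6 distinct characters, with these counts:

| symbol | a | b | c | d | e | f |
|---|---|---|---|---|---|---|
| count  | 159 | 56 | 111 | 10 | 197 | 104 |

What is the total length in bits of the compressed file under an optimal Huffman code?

1510

Build the Huffman tree bottom-up:
combine d(10), b(56) → 66
combine 66, f(104) → 170
combine c(111), a(159) → 270
combine 170, e(197) → 367
combine 270, 367 → 637
The encoded length is the sum of every internal node's weight: 66 + 170 + 270 + 367 + 637 = 1510 bits.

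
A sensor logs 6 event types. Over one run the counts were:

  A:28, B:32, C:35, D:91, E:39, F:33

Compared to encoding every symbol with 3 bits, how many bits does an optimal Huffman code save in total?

Fixed-length: 3 bits × 258 symbols = 774 bits.
Huffman merges:
combine A(28), B(32) → 60
combine F(33), C(35) → 68
combine E(39), 60 → 99
combine 68, D(91) → 159
combine 99, 159 → 258
Huffman total = 60 + 68 + 99 + 159 + 258 = 644 bits.
Saving = 774 − 644 = 130 bits.

130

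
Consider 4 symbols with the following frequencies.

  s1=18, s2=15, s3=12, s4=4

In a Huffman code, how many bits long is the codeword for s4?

Huffman merges, smallest pair first:
combine s4(4), s3(12) → 16
combine s2(15), 16 → 31
combine s1(18), 31 → 49
The subtree containing s4 is merged 3 times, so code length = 3.

3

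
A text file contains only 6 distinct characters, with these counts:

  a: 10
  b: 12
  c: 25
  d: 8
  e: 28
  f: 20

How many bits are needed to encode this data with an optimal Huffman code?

Merge the two smallest weights repeatedly:
combine d(8), a(10) → 18
combine b(12), 18 → 30
combine f(20), c(25) → 45
combine e(28), 30 → 58
combine 45, 58 → 103
The encoded length is the sum of every internal node's weight: 18 + 30 + 45 + 58 + 103 = 254 bits.

254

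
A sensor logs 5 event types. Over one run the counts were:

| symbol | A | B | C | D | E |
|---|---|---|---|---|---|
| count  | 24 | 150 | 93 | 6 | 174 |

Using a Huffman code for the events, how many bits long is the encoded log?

Build the Huffman tree bottom-up:
merge D(6) and A(24): 30
merge 30 and C(93): 123
merge 123 and B(150): 273
merge E(174) and 273: 447
The encoded length is the sum of every internal node's weight: 30 + 123 + 273 + 447 = 873 bits.

873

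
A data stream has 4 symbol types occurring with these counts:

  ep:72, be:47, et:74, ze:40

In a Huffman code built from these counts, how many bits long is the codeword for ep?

Build the tree from the bottom:
merge ze(40) and be(47): 87
merge ep(72) and et(74): 146
merge 87 and 146: 233
ep's leaf is at depth 2, giving a 2-bit codeword.

2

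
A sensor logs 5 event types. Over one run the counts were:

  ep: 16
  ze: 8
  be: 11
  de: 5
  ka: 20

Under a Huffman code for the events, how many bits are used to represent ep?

Build the tree from the bottom:
de(5) + ze(8) → 13
be(11) + 13 → 24
ep(16) + ka(20) → 36
24 + 36 → 60
ep's leaf is at depth 2, giving a 2-bit codeword.

2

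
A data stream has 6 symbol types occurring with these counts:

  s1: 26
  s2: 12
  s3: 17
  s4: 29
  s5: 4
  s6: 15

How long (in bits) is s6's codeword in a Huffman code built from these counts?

3

Repeatedly merge the two smallest:
combine s5(4), s2(12) → 16
combine s6(15), 16 → 31
combine s3(17), s1(26) → 43
combine s4(29), 31 → 60
combine 43, 60 → 103
The subtree containing s6 is merged 3 times, so code length = 3.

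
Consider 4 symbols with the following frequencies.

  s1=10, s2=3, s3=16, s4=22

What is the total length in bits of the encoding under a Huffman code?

Greedily combine the two least-frequent nodes:
merge s2(3) and s1(10): 13
merge 13 and s3(16): 29
merge s4(22) and 29: 51
Each symbol's bit-cost is frequency × depth; summing gives 93 bits (equivalently 13 + 29 + 51).

93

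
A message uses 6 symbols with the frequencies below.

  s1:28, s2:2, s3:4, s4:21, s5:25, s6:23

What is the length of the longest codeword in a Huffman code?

4

Merge the two lowest-weight nodes at each step:
combine s2(2), s3(4) → 6
combine 6, s4(21) → 27
combine s6(23), s5(25) → 48
combine 27, s1(28) → 55
combine 48, 55 → 103
The rarest symbols sit at the bottom; the longest codeword is 4 bits.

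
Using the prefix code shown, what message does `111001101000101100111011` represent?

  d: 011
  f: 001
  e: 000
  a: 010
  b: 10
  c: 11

Read left to right; each codeword is recognised as soon as it completes (prefix code):
  11→c | 10→b | 011→d | 010→a | 001→f | 011→d | 001→f | 11→c | 011→d
Decoded message: cbdafdfcd

cbdafdfcd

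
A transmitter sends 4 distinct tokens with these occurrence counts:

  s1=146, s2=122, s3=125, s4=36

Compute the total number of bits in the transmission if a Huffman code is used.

858

Greedily combine the two least-frequent nodes:
s4(36) + s2(122) → 158
s3(125) + s1(146) → 271
158 + 271 → 429
Total encoded bits = sum of merged weights = 158 + 271 + 429 = 858.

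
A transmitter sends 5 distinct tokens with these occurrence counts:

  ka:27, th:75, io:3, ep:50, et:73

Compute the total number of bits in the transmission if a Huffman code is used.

486

Merge the two smallest weights repeatedly:
merge io(3) and ka(27): 30
merge 30 and ep(50): 80
merge et(73) and th(75): 148
merge 80 and 148: 228
Each symbol's bit-cost is frequency × depth; summing gives 486 bits (equivalently 30 + 80 + 148 + 228).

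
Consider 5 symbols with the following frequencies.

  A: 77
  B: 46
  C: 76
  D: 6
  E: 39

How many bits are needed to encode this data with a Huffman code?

533

Build the Huffman tree bottom-up:
D(6) + E(39) → 45
45 + B(46) → 91
C(76) + A(77) → 153
91 + 153 → 244
Total encoded bits = sum of merged weights = 45 + 91 + 153 + 244 = 533.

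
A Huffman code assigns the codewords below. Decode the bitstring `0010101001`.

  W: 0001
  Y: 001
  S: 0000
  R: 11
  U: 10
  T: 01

YTTY

Read left to right; each codeword is recognised as soon as it completes (prefix code):
  001→Y | 01→T | 01→T | 001→Y
Decoded message: YTTY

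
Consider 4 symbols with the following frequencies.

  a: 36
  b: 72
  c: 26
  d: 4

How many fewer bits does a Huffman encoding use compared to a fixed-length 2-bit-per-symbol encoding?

42

Fixed-length: 2 bits × 138 symbols = 276 bits.
Huffman merges:
combine d(4), c(26) → 30
combine 30, a(36) → 66
combine 66, b(72) → 138
Huffman total = 30 + 66 + 138 = 234 bits.
Saving = 276 − 234 = 42 bits.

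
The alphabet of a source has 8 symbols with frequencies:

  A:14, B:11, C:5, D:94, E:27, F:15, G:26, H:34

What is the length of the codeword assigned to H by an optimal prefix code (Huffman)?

3

Repeatedly merge the two smallest:
merge C(5) and B(11): 16
merge A(14) and F(15): 29
merge 16 and G(26): 42
merge E(27) and 29: 56
merge H(34) and 42: 76
merge 56 and 76: 132
merge D(94) and 132: 226
H's leaf is at depth 3, giving a 3-bit codeword.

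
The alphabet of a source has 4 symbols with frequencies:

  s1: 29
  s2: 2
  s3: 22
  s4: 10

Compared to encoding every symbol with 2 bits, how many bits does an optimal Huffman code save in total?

17

Fixed-length: 2 bits × 63 symbols = 126 bits.
Huffman merges:
s2(2) + s4(10) → 12
12 + s3(22) → 34
s1(29) + 34 → 63
Huffman total = 12 + 34 + 63 = 109 bits.
Saving = 126 − 109 = 17 bits.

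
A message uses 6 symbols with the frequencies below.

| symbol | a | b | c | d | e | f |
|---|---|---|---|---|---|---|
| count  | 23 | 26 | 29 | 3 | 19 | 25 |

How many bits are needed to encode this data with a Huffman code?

317

Build the Huffman tree bottom-up:
d(3) + e(19) → 22
22 + a(23) → 45
f(25) + b(26) → 51
c(29) + 45 → 74
51 + 74 → 125
The encoded length is the sum of every internal node's weight: 22 + 45 + 51 + 74 + 125 = 317 bits.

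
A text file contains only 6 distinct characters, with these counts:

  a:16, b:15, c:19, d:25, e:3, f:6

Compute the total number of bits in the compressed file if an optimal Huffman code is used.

201

Greedily combine the two least-frequent nodes:
merge e(3) and f(6): 9
merge 9 and b(15): 24
merge a(16) and c(19): 35
merge 24 and d(25): 49
merge 35 and 49: 84
Total encoded bits = sum of merged weights = 9 + 24 + 35 + 49 + 84 = 201.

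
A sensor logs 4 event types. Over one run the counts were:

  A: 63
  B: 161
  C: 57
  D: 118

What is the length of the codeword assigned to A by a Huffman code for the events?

3

Repeatedly merge the two smallest:
merge C(57) and A(63): 120
merge D(118) and 120: 238
merge B(161) and 238: 399
The subtree containing A is merged 3 times, so code length = 3.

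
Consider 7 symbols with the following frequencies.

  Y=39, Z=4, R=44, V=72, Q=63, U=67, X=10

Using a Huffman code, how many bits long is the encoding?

Build the Huffman tree bottom-up:
merge Z(4) and X(10): 14
merge 14 and Y(39): 53
merge R(44) and 53: 97
merge Q(63) and U(67): 130
merge V(72) and 97: 169
merge 130 and 169: 299
The encoded length is the sum of every internal node's weight: 14 + 53 + 97 + 130 + 169 + 299 = 762 bits.

762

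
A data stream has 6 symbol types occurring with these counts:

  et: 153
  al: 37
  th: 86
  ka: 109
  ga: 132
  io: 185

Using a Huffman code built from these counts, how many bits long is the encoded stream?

1759

Greedily combine the two least-frequent nodes:
al(37) + th(86) → 123
ka(109) + 123 → 232
ga(132) + et(153) → 285
io(185) + 232 → 417
285 + 417 → 702
The encoded length is the sum of every internal node's weight: 123 + 232 + 285 + 417 + 702 = 1759 bits.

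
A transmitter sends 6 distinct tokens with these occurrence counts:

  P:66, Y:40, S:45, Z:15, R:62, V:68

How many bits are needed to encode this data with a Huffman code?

747

Merge the two smallest weights repeatedly:
merge Z(15) and Y(40): 55
merge S(45) and 55: 100
merge R(62) and P(66): 128
merge V(68) and 100: 168
merge 128 and 168: 296
Each symbol's bit-cost is frequency × depth; summing gives 747 bits (equivalently 55 + 100 + 128 + 168 + 296).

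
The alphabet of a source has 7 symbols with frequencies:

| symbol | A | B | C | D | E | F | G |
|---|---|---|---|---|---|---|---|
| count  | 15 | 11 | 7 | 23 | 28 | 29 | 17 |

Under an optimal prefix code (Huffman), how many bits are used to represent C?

Huffman merges, smallest pair first:
combine C(7), B(11) → 18
combine A(15), G(17) → 32
combine 18, D(23) → 41
combine E(28), F(29) → 57
combine 32, 41 → 73
combine 57, 73 → 130
C's leaf is at depth 4, giving a 4-bit codeword.

4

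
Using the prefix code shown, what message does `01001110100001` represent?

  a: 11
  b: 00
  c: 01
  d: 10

cbaddbc

Read left to right; each codeword is recognised as soon as it completes (prefix code):
  01→c | 00→b | 11→a | 10→d | 10→d | 00→b | 01→c
Decoded message: cbaddbc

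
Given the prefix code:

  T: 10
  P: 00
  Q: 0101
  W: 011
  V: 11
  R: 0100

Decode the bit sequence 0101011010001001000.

Read left to right; each codeword is recognised as soon as it completes (prefix code):
  0101→Q | 011→W | 0100→R | 0100→R | 10→T | 00→P
Decoded message: QWRRTP

QWRRTP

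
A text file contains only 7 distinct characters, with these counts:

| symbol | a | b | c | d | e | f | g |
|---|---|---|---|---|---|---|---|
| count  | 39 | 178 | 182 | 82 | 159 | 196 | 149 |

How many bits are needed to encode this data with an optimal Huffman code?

Build the Huffman tree bottom-up:
a(39) + d(82) → 121
121 + g(149) → 270
e(159) + b(178) → 337
c(182) + f(196) → 378
270 + 337 → 607
378 + 607 → 985
The encoded length is the sum of every internal node's weight: 121 + 270 + 337 + 378 + 607 + 985 = 2698 bits.

2698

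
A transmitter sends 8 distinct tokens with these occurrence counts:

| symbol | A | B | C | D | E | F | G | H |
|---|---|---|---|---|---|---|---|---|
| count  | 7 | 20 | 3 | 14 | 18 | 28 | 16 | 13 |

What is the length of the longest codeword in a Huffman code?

4

Merge the two lowest-weight nodes at each step:
merge C(3) and A(7): 10
merge 10 and H(13): 23
merge D(14) and G(16): 30
merge E(18) and B(20): 38
merge 23 and F(28): 51
merge 30 and 38: 68
merge 51 and 68: 119
Maximum depth reached is 4.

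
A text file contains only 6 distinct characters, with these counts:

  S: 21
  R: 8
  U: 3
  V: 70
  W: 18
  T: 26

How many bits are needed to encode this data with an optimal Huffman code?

Greedily combine the two least-frequent nodes:
combine U(3), R(8) → 11
combine 11, W(18) → 29
combine S(21), T(26) → 47
combine 29, 47 → 76
combine V(70), 76 → 146
Each symbol's bit-cost is frequency × depth; summing gives 309 bits (equivalently 11 + 29 + 47 + 76 + 146).

309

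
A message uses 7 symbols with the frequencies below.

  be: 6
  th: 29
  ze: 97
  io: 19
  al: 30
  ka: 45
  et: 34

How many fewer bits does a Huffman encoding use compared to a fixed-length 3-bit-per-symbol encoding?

Fixed-length: 3 bits × 260 symbols = 780 bits.
Huffman merges:
be(6) + io(19) → 25
25 + th(29) → 54
al(30) + et(34) → 64
ka(45) + 54 → 99
64 + ze(97) → 161
99 + 161 → 260
Huffman total = 25 + 54 + 64 + 99 + 161 + 260 = 663 bits.
Saving = 780 − 663 = 117 bits.

117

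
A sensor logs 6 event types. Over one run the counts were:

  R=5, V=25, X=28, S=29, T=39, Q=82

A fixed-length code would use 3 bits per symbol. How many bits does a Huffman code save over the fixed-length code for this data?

134

Fixed-length: 3 bits × 208 symbols = 624 bits.
Huffman merges:
R(5) + V(25) → 30
X(28) + S(29) → 57
30 + T(39) → 69
57 + 69 → 126
Q(82) + 126 → 208
Huffman total = 30 + 57 + 69 + 126 + 208 = 490 bits.
Saving = 624 − 490 = 134 bits.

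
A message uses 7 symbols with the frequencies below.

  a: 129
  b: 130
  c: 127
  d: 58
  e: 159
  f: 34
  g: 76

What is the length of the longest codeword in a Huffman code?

Merge the two lowest-weight nodes at each step:
merge f(34) and d(58): 92
merge g(76) and 92: 168
merge c(127) and a(129): 256
merge b(130) and e(159): 289
merge 168 and 256: 424
merge 289 and 424: 713
Maximum depth reached is 4.

4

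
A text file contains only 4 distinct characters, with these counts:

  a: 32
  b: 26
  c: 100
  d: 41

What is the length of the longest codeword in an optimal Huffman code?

Merge the two lowest-weight nodes at each step:
merge b(26) and a(32): 58
merge d(41) and 58: 99
merge 99 and c(100): 199
The first pair merged (b, a) ends up deepest, at depth 3.

3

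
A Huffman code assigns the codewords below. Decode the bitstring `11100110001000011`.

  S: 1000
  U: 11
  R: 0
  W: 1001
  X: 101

UWSSRU

Read left to right; each codeword is recognised as soon as it completes (prefix code):
  11→U | 1001→W | 1000→S | 1000→S | 0→R | 11→U
Decoded message: UWSSRU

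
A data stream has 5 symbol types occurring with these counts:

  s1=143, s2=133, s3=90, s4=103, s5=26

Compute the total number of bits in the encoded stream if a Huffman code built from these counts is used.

1106

Build the Huffman tree bottom-up:
combine s5(26), s3(90) → 116
combine s4(103), 116 → 219
combine s2(133), s1(143) → 276
combine 219, 276 → 495
The encoded length is the sum of every internal node's weight: 116 + 219 + 276 + 495 = 1106 bits.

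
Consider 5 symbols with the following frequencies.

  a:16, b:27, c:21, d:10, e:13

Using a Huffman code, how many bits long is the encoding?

Merge the two smallest weights repeatedly:
combine d(10), e(13) → 23
combine a(16), c(21) → 37
combine 23, b(27) → 50
combine 37, 50 → 87
Each symbol's bit-cost is frequency × depth; summing gives 197 bits (equivalently 23 + 37 + 50 + 87).

197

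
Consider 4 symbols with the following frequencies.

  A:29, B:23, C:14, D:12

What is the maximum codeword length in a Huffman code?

Merge the two lowest-weight nodes at each step:
D(12) + C(14) → 26
B(23) + 26 → 49
A(29) + 49 → 78
The first pair merged (D, C) ends up deepest, at depth 3.

3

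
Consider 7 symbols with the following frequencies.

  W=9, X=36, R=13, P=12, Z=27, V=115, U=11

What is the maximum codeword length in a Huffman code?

4

Merge the two lowest-weight nodes at each step:
W(9) + U(11) → 20
P(12) + R(13) → 25
20 + 25 → 45
Z(27) + X(36) → 63
45 + 63 → 108
108 + V(115) → 223
The first pair merged (W, U) ends up deepest, at depth 4.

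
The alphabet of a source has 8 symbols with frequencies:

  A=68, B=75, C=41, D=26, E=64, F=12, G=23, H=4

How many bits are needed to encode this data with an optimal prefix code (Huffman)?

Greedily combine the two least-frequent nodes:
merge H(4) and F(12): 16
merge 16 and G(23): 39
merge D(26) and 39: 65
merge C(41) and E(64): 105
merge 65 and A(68): 133
merge B(75) and 105: 180
merge 133 and 180: 313
Total encoded bits = sum of merged weights = 16 + 39 + 65 + 105 + 133 + 180 + 313 = 851.

851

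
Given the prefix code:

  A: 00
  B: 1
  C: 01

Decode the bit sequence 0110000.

CBAA

Read left to right; each codeword is recognised as soon as it completes (prefix code):
  01→C | 1→B | 00→A | 00→A
Decoded message: CBAA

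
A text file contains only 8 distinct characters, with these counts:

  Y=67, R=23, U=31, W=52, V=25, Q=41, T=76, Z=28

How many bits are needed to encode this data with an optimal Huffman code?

Greedily combine the two least-frequent nodes:
combine R(23), V(25) → 48
combine Z(28), U(31) → 59
combine Q(41), 48 → 89
combine W(52), 59 → 111
combine Y(67), T(76) → 143
combine 89, 111 → 200
combine 143, 200 → 343
Each symbol's bit-cost is frequency × depth; summing gives 993 bits (equivalently 48 + 59 + 89 + 111 + 143 + 200 + 343).

993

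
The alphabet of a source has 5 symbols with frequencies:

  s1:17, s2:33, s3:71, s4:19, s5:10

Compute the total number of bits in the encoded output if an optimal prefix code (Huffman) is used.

302

Merge the two smallest weights repeatedly:
combine s5(10), s1(17) → 27
combine s4(19), 27 → 46
combine s2(33), 46 → 79
combine s3(71), 79 → 150
Each symbol's bit-cost is frequency × depth; summing gives 302 bits (equivalently 27 + 46 + 79 + 150).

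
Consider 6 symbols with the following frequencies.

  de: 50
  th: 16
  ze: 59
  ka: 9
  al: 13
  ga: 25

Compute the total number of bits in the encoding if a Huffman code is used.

Greedily combine the two least-frequent nodes:
merge ka(9) and al(13): 22
merge th(16) and 22: 38
merge ga(25) and 38: 63
merge de(50) and ze(59): 109
merge 63 and 109: 172
The encoded length is the sum of every internal node's weight: 22 + 38 + 63 + 109 + 172 = 404 bits.

404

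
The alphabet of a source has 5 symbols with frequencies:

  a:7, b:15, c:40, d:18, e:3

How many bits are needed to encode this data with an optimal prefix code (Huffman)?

Greedily combine the two least-frequent nodes:
e(3) + a(7) → 10
10 + b(15) → 25
d(18) + 25 → 43
c(40) + 43 → 83
Each symbol's bit-cost is frequency × depth; summing gives 161 bits (equivalently 10 + 25 + 43 + 83).

161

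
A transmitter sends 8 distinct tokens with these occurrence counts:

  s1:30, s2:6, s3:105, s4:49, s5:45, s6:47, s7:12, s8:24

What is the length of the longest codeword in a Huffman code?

Merge the two lowest-weight nodes at each step:
merge s2(6) and s7(12): 18
merge 18 and s8(24): 42
merge s1(30) and 42: 72
merge s5(45) and s6(47): 92
merge s4(49) and 72: 121
merge 92 and s3(105): 197
merge 121 and 197: 318
The first pair merged (s2, s7) ends up deepest, at depth 5.

5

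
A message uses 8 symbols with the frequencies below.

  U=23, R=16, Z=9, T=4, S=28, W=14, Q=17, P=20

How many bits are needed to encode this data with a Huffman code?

378

Merge the two smallest weights repeatedly:
merge T(4) and Z(9): 13
merge 13 and W(14): 27
merge R(16) and Q(17): 33
merge P(20) and U(23): 43
merge 27 and S(28): 55
merge 33 and 43: 76
merge 55 and 76: 131
Total encoded bits = sum of merged weights = 13 + 27 + 33 + 43 + 55 + 76 + 131 = 378.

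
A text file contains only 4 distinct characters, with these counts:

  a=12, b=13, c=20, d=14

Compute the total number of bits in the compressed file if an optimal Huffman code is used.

118

Greedily combine the two least-frequent nodes:
merge a(12) and b(13): 25
merge d(14) and c(20): 34
merge 25 and 34: 59
Total encoded bits = sum of merged weights = 25 + 34 + 59 = 118.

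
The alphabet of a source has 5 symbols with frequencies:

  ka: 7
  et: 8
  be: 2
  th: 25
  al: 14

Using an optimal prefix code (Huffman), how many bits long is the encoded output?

Merge the two smallest weights repeatedly:
combine be(2), ka(7) → 9
combine et(8), 9 → 17
combine al(14), 17 → 31
combine th(25), 31 → 56
Each symbol's bit-cost is frequency × depth; summing gives 113 bits (equivalently 9 + 17 + 31 + 56).

113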